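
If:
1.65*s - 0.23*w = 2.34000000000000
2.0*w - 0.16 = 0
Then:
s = 1.43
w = 0.08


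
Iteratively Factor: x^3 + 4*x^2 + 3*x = (x + 1)*(x^2 + 3*x) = x*(x + 1)*(x + 3)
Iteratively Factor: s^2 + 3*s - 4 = (s + 4)*(s - 1)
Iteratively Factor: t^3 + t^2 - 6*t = (t - 2)*(t^2 + 3*t) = (t - 2)*(t + 3)*(t)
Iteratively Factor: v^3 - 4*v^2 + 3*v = (v - 3)*(v^2 - v) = (v - 3)*(v - 1)*(v)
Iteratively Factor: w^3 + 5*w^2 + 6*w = (w + 2)*(w^2 + 3*w) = w*(w + 2)*(w + 3)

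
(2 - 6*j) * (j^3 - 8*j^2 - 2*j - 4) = -6*j^4 + 50*j^3 - 4*j^2 + 20*j - 8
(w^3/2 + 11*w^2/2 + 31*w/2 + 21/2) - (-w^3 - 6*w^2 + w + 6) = 3*w^3/2 + 23*w^2/2 + 29*w/2 + 9/2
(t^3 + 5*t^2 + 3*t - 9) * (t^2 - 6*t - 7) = t^5 - t^4 - 34*t^3 - 62*t^2 + 33*t + 63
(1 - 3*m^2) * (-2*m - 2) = 6*m^3 + 6*m^2 - 2*m - 2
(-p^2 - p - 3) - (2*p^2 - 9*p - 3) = -3*p^2 + 8*p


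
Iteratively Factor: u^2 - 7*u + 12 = (u - 3)*(u - 4)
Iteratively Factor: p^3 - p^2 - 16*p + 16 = (p - 1)*(p^2 - 16) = (p - 1)*(p + 4)*(p - 4)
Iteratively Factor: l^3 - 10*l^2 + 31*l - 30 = (l - 5)*(l^2 - 5*l + 6) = (l - 5)*(l - 3)*(l - 2)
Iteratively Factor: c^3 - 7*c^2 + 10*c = (c - 2)*(c^2 - 5*c) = (c - 5)*(c - 2)*(c)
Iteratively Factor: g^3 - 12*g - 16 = (g + 2)*(g^2 - 2*g - 8) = (g - 4)*(g + 2)*(g + 2)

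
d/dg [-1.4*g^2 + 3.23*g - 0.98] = 3.23 - 2.8*g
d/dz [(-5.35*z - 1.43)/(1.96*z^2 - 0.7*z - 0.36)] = (10.486*z^2 + 5.6056*z + 0.925)/(3.8416*z^4 - 2.744*z^3 - 0.9212*z^2 + 0.504*z + 0.1296)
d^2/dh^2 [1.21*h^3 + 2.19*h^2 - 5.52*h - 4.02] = 7.26*h + 4.38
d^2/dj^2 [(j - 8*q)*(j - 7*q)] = 2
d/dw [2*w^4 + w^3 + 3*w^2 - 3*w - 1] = 8*w^3 + 3*w^2 + 6*w - 3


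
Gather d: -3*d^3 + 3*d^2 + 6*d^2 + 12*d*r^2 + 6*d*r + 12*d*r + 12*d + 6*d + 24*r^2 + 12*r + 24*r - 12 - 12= -3*d^3 + 9*d^2 + d*(12*r^2 + 18*r + 18) + 24*r^2 + 36*r - 24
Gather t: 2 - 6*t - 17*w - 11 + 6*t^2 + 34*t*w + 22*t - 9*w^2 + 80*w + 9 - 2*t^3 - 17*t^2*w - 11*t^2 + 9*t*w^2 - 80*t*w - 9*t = -2*t^3 + t^2*(-17*w - 5) + t*(9*w^2 - 46*w + 7) - 9*w^2 + 63*w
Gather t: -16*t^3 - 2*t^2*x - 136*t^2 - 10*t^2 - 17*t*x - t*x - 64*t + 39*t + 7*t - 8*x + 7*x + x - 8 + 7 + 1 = -16*t^3 + t^2*(-2*x - 146) + t*(-18*x - 18)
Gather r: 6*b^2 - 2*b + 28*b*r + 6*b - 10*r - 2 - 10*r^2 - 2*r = 6*b^2 + 4*b - 10*r^2 + r*(28*b - 12) - 2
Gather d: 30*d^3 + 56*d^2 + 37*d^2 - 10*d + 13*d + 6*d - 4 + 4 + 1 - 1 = 30*d^3 + 93*d^2 + 9*d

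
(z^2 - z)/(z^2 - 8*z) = (z - 1)/(z - 8)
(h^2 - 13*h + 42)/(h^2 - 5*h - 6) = (h - 7)/(h + 1)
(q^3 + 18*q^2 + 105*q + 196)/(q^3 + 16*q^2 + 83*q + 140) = (q + 7)/(q + 5)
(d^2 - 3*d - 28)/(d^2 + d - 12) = (d - 7)/(d - 3)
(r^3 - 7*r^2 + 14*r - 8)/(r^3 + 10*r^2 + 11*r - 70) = (r^2 - 5*r + 4)/(r^2 + 12*r + 35)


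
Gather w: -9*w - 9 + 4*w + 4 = -5*w - 5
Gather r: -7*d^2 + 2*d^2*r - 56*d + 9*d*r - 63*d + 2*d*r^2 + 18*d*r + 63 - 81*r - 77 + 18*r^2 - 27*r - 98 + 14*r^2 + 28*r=-7*d^2 - 119*d + r^2*(2*d + 32) + r*(2*d^2 + 27*d - 80) - 112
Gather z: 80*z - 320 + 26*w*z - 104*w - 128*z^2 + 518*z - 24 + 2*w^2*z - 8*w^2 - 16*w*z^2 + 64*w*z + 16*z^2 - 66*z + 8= -8*w^2 - 104*w + z^2*(-16*w - 112) + z*(2*w^2 + 90*w + 532) - 336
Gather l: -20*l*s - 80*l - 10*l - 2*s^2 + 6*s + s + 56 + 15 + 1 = l*(-20*s - 90) - 2*s^2 + 7*s + 72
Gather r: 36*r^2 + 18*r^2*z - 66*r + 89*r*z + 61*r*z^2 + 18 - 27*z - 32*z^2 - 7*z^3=r^2*(18*z + 36) + r*(61*z^2 + 89*z - 66) - 7*z^3 - 32*z^2 - 27*z + 18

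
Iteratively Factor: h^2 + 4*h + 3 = (h + 3)*(h + 1)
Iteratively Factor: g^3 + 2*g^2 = (g)*(g^2 + 2*g) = g^2*(g + 2)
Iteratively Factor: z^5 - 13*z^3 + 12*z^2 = (z + 4)*(z^4 - 4*z^3 + 3*z^2) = z*(z + 4)*(z^3 - 4*z^2 + 3*z) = z^2*(z + 4)*(z^2 - 4*z + 3) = z^2*(z - 1)*(z + 4)*(z - 3)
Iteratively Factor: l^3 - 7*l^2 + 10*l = (l)*(l^2 - 7*l + 10) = l*(l - 2)*(l - 5)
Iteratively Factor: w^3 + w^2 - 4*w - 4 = (w - 2)*(w^2 + 3*w + 2) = (w - 2)*(w + 1)*(w + 2)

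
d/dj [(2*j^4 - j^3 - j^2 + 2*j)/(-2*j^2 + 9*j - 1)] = 2*(-4*j^5 + 28*j^4 - 13*j^3 - j^2 + j - 1)/(4*j^4 - 36*j^3 + 85*j^2 - 18*j + 1)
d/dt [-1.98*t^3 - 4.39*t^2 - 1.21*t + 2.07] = -5.94*t^2 - 8.78*t - 1.21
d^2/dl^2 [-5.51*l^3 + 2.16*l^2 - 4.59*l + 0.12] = 4.32 - 33.06*l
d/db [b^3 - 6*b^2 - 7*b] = 3*b^2 - 12*b - 7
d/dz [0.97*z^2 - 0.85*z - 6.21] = 1.94*z - 0.85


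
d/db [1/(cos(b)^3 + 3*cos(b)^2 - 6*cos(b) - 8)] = 3*(cos(b)^2 + 2*cos(b) - 2)*sin(b)/(cos(b)^3 + 3*cos(b)^2 - 6*cos(b) - 8)^2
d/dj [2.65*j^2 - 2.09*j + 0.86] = 5.3*j - 2.09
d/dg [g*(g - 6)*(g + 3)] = 3*g^2 - 6*g - 18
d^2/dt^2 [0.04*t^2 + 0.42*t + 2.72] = 0.0800000000000000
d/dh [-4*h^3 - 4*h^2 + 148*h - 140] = -12*h^2 - 8*h + 148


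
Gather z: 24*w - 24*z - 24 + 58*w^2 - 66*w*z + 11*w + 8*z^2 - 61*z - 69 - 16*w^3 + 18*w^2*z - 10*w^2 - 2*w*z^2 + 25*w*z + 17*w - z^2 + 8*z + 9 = -16*w^3 + 48*w^2 + 52*w + z^2*(7 - 2*w) + z*(18*w^2 - 41*w - 77) - 84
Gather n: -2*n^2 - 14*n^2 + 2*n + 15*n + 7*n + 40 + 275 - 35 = -16*n^2 + 24*n + 280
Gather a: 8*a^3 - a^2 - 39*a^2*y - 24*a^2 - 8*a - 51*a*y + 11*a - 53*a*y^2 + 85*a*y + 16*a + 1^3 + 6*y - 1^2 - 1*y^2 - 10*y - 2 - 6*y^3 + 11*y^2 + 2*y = 8*a^3 + a^2*(-39*y - 25) + a*(-53*y^2 + 34*y + 19) - 6*y^3 + 10*y^2 - 2*y - 2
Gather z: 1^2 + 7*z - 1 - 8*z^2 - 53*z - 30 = -8*z^2 - 46*z - 30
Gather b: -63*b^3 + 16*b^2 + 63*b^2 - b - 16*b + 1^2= -63*b^3 + 79*b^2 - 17*b + 1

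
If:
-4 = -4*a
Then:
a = 1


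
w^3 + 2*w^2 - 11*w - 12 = (w - 3)*(w + 1)*(w + 4)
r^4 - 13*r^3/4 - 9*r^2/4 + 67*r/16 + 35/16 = (r - 7/2)*(r - 5/4)*(r + 1/2)*(r + 1)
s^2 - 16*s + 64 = (s - 8)^2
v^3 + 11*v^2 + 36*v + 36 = (v + 2)*(v + 3)*(v + 6)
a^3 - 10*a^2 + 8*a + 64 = (a - 8)*(a - 4)*(a + 2)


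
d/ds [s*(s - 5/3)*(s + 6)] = 3*s^2 + 26*s/3 - 10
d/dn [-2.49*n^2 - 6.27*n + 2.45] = -4.98*n - 6.27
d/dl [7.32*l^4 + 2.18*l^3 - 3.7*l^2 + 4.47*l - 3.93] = 29.28*l^3 + 6.54*l^2 - 7.4*l + 4.47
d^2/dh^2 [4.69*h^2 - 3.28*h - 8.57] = 9.38000000000000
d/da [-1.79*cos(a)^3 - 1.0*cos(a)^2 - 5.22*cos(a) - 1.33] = (5.37*cos(a)^2 + 2.0*cos(a) + 5.22)*sin(a)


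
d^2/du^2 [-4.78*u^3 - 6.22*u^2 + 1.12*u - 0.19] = -28.68*u - 12.44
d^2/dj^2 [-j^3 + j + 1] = -6*j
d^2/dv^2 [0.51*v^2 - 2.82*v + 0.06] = 1.02000000000000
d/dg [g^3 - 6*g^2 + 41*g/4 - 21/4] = 3*g^2 - 12*g + 41/4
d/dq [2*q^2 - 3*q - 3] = 4*q - 3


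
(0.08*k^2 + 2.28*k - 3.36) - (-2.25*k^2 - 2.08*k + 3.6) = 2.33*k^2 + 4.36*k - 6.96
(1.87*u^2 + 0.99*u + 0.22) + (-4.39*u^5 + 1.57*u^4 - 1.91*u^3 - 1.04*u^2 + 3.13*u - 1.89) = -4.39*u^5 + 1.57*u^4 - 1.91*u^3 + 0.83*u^2 + 4.12*u - 1.67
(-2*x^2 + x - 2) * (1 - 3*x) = 6*x^3 - 5*x^2 + 7*x - 2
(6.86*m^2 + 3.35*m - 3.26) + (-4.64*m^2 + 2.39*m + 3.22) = 2.22*m^2 + 5.74*m - 0.0399999999999996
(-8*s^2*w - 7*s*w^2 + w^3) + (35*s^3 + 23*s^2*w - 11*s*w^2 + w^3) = 35*s^3 + 15*s^2*w - 18*s*w^2 + 2*w^3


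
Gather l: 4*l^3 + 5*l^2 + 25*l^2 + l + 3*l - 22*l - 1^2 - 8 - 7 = 4*l^3 + 30*l^2 - 18*l - 16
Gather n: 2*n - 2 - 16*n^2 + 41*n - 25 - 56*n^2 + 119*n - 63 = -72*n^2 + 162*n - 90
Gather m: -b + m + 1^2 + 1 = -b + m + 2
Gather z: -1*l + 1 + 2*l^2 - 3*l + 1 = 2*l^2 - 4*l + 2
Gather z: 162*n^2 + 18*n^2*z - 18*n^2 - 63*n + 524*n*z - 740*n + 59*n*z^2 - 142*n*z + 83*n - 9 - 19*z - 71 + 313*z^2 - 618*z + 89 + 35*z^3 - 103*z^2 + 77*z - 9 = 144*n^2 - 720*n + 35*z^3 + z^2*(59*n + 210) + z*(18*n^2 + 382*n - 560)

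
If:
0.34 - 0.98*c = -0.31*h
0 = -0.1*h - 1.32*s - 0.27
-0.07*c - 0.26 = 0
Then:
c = -3.71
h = -12.84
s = 0.77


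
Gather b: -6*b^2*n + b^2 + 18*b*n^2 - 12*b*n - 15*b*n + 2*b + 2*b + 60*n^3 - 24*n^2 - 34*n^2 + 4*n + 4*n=b^2*(1 - 6*n) + b*(18*n^2 - 27*n + 4) + 60*n^3 - 58*n^2 + 8*n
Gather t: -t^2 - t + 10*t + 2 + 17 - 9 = -t^2 + 9*t + 10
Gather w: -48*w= -48*w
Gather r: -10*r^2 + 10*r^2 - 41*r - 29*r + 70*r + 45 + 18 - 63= 0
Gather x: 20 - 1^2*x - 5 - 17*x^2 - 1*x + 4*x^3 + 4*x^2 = 4*x^3 - 13*x^2 - 2*x + 15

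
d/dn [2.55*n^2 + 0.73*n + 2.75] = 5.1*n + 0.73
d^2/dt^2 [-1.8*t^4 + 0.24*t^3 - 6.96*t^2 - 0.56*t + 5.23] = -21.6*t^2 + 1.44*t - 13.92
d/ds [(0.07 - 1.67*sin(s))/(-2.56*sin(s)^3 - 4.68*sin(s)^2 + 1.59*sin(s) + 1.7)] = (-8.5504*sin(s)^3 - 7.278*sin(s)^2 + 0.6552*sin(s) - 2.9503)*cos(s)/(6.5536*sin(s)^6 + 23.9616*sin(s)^5 + 13.7616*sin(s)^4 - 23.5864*sin(s)^3 - 13.3839*sin(s)^2 + 5.406*sin(s) + 2.89)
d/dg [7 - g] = -1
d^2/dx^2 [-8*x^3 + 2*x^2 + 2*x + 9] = 4 - 48*x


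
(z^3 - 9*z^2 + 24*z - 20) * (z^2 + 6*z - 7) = z^5 - 3*z^4 - 37*z^3 + 187*z^2 - 288*z + 140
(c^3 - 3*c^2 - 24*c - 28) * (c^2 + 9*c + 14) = c^5 + 6*c^4 - 37*c^3 - 286*c^2 - 588*c - 392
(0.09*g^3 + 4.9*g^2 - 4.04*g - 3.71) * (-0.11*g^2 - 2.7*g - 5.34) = -0.0099*g^5 - 0.782*g^4 - 13.2662*g^3 - 14.8499*g^2 + 31.5906*g + 19.8114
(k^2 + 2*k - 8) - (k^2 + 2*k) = -8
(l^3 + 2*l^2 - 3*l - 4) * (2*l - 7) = 2*l^4 - 3*l^3 - 20*l^2 + 13*l + 28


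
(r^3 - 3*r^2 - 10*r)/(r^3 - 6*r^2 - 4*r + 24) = r*(r - 5)/(r^2 - 8*r + 12)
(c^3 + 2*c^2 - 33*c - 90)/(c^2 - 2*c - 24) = (c^2 + 8*c + 15)/(c + 4)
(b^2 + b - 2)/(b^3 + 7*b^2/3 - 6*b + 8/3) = 3*(b + 2)/(3*b^2 + 10*b - 8)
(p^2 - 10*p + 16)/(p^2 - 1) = (p^2 - 10*p + 16)/(p^2 - 1)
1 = 1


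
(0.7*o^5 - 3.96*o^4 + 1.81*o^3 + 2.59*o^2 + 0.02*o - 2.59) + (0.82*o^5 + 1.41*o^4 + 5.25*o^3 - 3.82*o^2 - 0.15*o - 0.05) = 1.52*o^5 - 2.55*o^4 + 7.06*o^3 - 1.23*o^2 - 0.13*o - 2.64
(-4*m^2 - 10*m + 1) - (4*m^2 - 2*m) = -8*m^2 - 8*m + 1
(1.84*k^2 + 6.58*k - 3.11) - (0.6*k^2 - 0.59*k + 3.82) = 1.24*k^2 + 7.17*k - 6.93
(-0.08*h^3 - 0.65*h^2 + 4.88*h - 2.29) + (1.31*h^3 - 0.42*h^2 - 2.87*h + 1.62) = 1.23*h^3 - 1.07*h^2 + 2.01*h - 0.67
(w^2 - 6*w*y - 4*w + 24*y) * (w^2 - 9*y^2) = w^4 - 6*w^3*y - 4*w^3 - 9*w^2*y^2 + 24*w^2*y + 54*w*y^3 + 36*w*y^2 - 216*y^3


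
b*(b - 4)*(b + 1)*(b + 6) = b^4 + 3*b^3 - 22*b^2 - 24*b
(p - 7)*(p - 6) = p^2 - 13*p + 42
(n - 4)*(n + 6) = n^2 + 2*n - 24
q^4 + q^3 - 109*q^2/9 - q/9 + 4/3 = (q - 3)*(q - 1/3)*(q + 1/3)*(q + 4)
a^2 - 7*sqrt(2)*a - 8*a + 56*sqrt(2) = (a - 8)*(a - 7*sqrt(2))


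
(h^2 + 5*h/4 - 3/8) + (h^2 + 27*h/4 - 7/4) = 2*h^2 + 8*h - 17/8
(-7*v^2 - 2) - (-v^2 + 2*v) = -6*v^2 - 2*v - 2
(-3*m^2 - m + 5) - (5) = -3*m^2 - m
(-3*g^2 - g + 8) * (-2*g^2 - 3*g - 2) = 6*g^4 + 11*g^3 - 7*g^2 - 22*g - 16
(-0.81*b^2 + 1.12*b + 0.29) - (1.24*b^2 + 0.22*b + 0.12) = -2.05*b^2 + 0.9*b + 0.17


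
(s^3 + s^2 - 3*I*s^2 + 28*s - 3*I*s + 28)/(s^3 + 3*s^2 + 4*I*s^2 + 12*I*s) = (s^2 + s*(1 - 7*I) - 7*I)/(s*(s + 3))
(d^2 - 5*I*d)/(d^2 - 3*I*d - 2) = d*(-d + 5*I)/(-d^2 + 3*I*d + 2)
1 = 1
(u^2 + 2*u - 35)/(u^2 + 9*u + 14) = (u - 5)/(u + 2)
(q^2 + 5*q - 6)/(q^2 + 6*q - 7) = (q + 6)/(q + 7)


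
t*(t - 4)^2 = t^3 - 8*t^2 + 16*t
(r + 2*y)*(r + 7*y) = r^2 + 9*r*y + 14*y^2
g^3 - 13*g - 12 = (g - 4)*(g + 1)*(g + 3)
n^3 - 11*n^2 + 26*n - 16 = (n - 8)*(n - 2)*(n - 1)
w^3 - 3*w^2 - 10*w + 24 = (w - 4)*(w - 2)*(w + 3)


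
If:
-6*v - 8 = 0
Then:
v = -4/3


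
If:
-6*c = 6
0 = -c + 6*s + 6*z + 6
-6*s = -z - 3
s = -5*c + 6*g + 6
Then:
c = -1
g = -451/252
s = 11/42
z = -10/7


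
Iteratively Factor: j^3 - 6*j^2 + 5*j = (j - 5)*(j^2 - j) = j*(j - 5)*(j - 1)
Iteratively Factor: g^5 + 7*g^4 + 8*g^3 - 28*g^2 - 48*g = (g + 4)*(g^4 + 3*g^3 - 4*g^2 - 12*g) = (g + 2)*(g + 4)*(g^3 + g^2 - 6*g) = (g - 2)*(g + 2)*(g + 4)*(g^2 + 3*g) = (g - 2)*(g + 2)*(g + 3)*(g + 4)*(g)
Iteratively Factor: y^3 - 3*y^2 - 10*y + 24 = (y - 2)*(y^2 - y - 12) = (y - 2)*(y + 3)*(y - 4)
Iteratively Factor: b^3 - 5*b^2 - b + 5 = (b + 1)*(b^2 - 6*b + 5) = (b - 1)*(b + 1)*(b - 5)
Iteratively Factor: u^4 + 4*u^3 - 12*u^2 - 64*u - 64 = (u + 2)*(u^3 + 2*u^2 - 16*u - 32) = (u + 2)*(u + 4)*(u^2 - 2*u - 8) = (u + 2)^2*(u + 4)*(u - 4)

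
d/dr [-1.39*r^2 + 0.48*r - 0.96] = 0.48 - 2.78*r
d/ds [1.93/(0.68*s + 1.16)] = -1.3124/(0.68*s + 1.16)^2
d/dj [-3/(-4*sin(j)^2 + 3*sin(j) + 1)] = 3*(3 - 8*sin(j))*cos(j)/(-4*sin(j)^2 + 3*sin(j) + 1)^2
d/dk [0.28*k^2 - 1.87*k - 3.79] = 0.56*k - 1.87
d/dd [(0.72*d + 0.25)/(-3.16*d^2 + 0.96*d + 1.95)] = (2.2752*d^2 + 1.58*d + 1.164)/(9.9856*d^4 - 6.0672*d^3 - 11.4024*d^2 + 3.744*d + 3.8025)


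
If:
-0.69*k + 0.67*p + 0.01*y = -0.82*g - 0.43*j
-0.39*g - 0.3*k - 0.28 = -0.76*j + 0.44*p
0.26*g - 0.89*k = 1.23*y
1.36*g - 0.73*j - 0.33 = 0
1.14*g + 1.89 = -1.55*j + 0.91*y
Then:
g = -0.09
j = -0.63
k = -1.25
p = -0.78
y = 0.89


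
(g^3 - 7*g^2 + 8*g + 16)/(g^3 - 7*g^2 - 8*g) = (g^2 - 8*g + 16)/(g*(g - 8))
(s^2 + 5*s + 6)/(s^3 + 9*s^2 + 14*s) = (s + 3)/(s*(s + 7))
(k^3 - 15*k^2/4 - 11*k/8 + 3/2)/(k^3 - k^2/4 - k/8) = (4*k^2 - 13*k - 12)/(k*(4*k + 1))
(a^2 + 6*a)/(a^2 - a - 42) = a/(a - 7)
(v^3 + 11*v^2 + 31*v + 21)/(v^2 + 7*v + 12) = (v^2 + 8*v + 7)/(v + 4)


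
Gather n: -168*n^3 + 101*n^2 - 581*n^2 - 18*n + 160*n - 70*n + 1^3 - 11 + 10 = -168*n^3 - 480*n^2 + 72*n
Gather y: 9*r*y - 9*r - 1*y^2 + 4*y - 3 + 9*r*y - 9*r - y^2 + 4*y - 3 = -18*r - 2*y^2 + y*(18*r + 8) - 6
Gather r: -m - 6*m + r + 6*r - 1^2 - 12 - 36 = -7*m + 7*r - 49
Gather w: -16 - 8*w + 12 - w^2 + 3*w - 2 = -w^2 - 5*w - 6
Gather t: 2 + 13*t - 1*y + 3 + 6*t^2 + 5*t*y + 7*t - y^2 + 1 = 6*t^2 + t*(5*y + 20) - y^2 - y + 6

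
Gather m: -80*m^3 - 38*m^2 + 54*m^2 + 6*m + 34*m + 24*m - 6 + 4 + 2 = -80*m^3 + 16*m^2 + 64*m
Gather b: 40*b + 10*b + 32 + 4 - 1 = 50*b + 35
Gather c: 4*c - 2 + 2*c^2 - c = 2*c^2 + 3*c - 2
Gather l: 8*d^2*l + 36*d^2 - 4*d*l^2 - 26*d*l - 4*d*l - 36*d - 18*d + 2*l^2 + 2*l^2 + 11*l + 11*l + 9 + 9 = 36*d^2 - 54*d + l^2*(4 - 4*d) + l*(8*d^2 - 30*d + 22) + 18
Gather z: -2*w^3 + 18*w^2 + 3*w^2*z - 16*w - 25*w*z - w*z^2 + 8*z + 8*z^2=-2*w^3 + 18*w^2 - 16*w + z^2*(8 - w) + z*(3*w^2 - 25*w + 8)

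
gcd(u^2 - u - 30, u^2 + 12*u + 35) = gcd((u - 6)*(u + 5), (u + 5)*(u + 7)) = u + 5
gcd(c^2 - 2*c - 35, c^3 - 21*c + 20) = c + 5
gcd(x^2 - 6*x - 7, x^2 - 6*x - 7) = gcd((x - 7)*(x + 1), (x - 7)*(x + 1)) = x^2 - 6*x - 7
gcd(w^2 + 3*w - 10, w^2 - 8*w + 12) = w - 2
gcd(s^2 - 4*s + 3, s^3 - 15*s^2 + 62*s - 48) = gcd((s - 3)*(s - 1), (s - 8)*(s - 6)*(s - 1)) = s - 1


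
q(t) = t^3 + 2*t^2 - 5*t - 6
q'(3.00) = 34.00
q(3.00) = 24.00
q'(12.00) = 475.00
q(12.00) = 1950.00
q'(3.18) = 38.06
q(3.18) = 30.48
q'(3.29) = 40.63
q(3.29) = 34.81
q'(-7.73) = 143.34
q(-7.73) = -309.73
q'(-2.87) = 8.23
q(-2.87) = 1.18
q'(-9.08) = 206.02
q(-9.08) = -544.32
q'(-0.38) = -6.09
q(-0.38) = -3.87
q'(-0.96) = -6.08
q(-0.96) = -0.24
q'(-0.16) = -5.56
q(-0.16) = -5.15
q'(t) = 3*t^2 + 4*t - 5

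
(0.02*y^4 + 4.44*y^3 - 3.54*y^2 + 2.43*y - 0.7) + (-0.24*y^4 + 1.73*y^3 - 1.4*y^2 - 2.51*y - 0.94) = -0.22*y^4 + 6.17*y^3 - 4.94*y^2 - 0.0799999999999996*y - 1.64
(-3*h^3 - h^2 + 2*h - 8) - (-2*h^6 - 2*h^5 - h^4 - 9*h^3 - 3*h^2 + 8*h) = 2*h^6 + 2*h^5 + h^4 + 6*h^3 + 2*h^2 - 6*h - 8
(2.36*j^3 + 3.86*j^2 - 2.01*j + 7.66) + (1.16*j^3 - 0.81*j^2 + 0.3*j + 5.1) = 3.52*j^3 + 3.05*j^2 - 1.71*j + 12.76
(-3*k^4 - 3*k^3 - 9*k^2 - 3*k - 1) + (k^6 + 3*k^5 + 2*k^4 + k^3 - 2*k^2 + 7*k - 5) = k^6 + 3*k^5 - k^4 - 2*k^3 - 11*k^2 + 4*k - 6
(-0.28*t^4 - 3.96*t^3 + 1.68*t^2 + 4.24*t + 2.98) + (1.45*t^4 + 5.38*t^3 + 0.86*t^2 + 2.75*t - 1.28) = 1.17*t^4 + 1.42*t^3 + 2.54*t^2 + 6.99*t + 1.7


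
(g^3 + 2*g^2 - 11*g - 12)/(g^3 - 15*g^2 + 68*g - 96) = (g^2 + 5*g + 4)/(g^2 - 12*g + 32)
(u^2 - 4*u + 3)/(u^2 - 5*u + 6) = (u - 1)/(u - 2)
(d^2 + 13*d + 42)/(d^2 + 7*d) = (d + 6)/d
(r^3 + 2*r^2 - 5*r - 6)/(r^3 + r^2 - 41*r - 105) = (r^2 - r - 2)/(r^2 - 2*r - 35)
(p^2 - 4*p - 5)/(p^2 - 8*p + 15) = (p + 1)/(p - 3)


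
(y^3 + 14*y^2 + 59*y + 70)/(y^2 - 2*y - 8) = (y^2 + 12*y + 35)/(y - 4)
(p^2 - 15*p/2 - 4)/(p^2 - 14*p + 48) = (p + 1/2)/(p - 6)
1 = 1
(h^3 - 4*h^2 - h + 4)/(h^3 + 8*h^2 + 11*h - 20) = (h^2 - 3*h - 4)/(h^2 + 9*h + 20)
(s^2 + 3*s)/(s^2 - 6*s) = (s + 3)/(s - 6)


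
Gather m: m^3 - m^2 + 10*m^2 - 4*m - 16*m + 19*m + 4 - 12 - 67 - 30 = m^3 + 9*m^2 - m - 105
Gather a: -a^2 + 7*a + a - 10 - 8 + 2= -a^2 + 8*a - 16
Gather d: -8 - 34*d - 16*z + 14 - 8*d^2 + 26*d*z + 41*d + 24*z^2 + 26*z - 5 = -8*d^2 + d*(26*z + 7) + 24*z^2 + 10*z + 1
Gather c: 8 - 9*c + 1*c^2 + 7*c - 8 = c^2 - 2*c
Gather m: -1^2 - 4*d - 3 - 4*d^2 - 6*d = -4*d^2 - 10*d - 4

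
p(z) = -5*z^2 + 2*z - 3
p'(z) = 2 - 10*z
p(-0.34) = -4.26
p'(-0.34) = 5.40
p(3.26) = -49.62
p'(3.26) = -30.60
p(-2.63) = -42.84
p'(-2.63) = 28.30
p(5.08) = -121.87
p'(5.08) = -48.80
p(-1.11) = -11.38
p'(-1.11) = 13.10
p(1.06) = -6.50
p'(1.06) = -8.60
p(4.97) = -116.56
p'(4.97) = -47.70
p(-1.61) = -19.18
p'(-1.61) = 18.10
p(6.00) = -171.00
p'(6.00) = -58.00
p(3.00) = -42.00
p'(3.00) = -28.00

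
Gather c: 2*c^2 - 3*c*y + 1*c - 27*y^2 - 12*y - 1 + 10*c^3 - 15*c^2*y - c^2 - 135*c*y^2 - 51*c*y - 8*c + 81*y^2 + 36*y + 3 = 10*c^3 + c^2*(1 - 15*y) + c*(-135*y^2 - 54*y - 7) + 54*y^2 + 24*y + 2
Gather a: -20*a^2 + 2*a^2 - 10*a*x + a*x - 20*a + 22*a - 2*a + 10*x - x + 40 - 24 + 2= -18*a^2 - 9*a*x + 9*x + 18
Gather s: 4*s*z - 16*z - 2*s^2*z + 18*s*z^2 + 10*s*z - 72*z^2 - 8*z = -2*s^2*z + s*(18*z^2 + 14*z) - 72*z^2 - 24*z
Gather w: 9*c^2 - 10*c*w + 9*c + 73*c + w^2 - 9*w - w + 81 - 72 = 9*c^2 + 82*c + w^2 + w*(-10*c - 10) + 9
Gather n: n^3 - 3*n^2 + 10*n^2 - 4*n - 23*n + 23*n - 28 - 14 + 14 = n^3 + 7*n^2 - 4*n - 28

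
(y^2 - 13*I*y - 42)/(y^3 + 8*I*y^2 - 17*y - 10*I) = (y^2 - 13*I*y - 42)/(y^3 + 8*I*y^2 - 17*y - 10*I)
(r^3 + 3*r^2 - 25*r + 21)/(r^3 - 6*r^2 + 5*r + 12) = (r^2 + 6*r - 7)/(r^2 - 3*r - 4)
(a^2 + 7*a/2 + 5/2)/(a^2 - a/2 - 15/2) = (a + 1)/(a - 3)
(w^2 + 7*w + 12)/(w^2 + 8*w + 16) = (w + 3)/(w + 4)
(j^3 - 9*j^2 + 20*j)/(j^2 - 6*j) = (j^2 - 9*j + 20)/(j - 6)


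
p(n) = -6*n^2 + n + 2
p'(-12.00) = 145.00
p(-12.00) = -874.00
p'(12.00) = -143.00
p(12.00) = -850.00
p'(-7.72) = 93.64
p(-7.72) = -363.31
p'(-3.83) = 46.96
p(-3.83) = -89.84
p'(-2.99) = 36.88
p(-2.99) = -54.63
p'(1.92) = -22.04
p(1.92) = -18.20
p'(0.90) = -9.80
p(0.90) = -1.96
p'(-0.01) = 1.12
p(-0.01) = 1.99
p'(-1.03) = 13.36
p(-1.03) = -5.40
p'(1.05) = -11.60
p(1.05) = -3.56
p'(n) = 1 - 12*n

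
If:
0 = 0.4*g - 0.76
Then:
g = 1.90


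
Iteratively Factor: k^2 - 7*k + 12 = (k - 3)*(k - 4)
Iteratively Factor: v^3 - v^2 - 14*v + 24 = (v + 4)*(v^2 - 5*v + 6) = (v - 3)*(v + 4)*(v - 2)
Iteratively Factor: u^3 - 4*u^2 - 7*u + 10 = (u - 1)*(u^2 - 3*u - 10) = (u - 5)*(u - 1)*(u + 2)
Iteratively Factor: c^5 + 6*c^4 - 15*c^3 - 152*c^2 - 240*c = (c + 3)*(c^4 + 3*c^3 - 24*c^2 - 80*c) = (c - 5)*(c + 3)*(c^3 + 8*c^2 + 16*c) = (c - 5)*(c + 3)*(c + 4)*(c^2 + 4*c) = c*(c - 5)*(c + 3)*(c + 4)*(c + 4)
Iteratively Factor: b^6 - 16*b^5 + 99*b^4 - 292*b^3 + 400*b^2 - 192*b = (b - 4)*(b^5 - 12*b^4 + 51*b^3 - 88*b^2 + 48*b) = (b - 4)*(b - 1)*(b^4 - 11*b^3 + 40*b^2 - 48*b) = (b - 4)^2*(b - 1)*(b^3 - 7*b^2 + 12*b) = b*(b - 4)^2*(b - 1)*(b^2 - 7*b + 12) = b*(b - 4)^3*(b - 1)*(b - 3)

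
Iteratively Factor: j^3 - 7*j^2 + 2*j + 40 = (j - 5)*(j^2 - 2*j - 8) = (j - 5)*(j + 2)*(j - 4)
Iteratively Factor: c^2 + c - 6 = (c - 2)*(c + 3)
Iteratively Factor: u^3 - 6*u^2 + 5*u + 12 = (u - 3)*(u^2 - 3*u - 4) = (u - 3)*(u + 1)*(u - 4)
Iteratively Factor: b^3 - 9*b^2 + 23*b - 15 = (b - 3)*(b^2 - 6*b + 5) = (b - 3)*(b - 1)*(b - 5)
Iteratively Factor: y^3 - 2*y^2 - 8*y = (y + 2)*(y^2 - 4*y) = (y - 4)*(y + 2)*(y)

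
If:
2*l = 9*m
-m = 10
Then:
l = -45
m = -10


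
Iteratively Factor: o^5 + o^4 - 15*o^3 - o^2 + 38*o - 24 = (o - 3)*(o^4 + 4*o^3 - 3*o^2 - 10*o + 8) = (o - 3)*(o - 1)*(o^3 + 5*o^2 + 2*o - 8) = (o - 3)*(o - 1)*(o + 4)*(o^2 + o - 2) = (o - 3)*(o - 1)^2*(o + 4)*(o + 2)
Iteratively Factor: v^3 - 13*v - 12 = (v + 3)*(v^2 - 3*v - 4) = (v - 4)*(v + 3)*(v + 1)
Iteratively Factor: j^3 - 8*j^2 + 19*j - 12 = (j - 4)*(j^2 - 4*j + 3) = (j - 4)*(j - 3)*(j - 1)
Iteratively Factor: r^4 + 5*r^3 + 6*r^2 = (r)*(r^3 + 5*r^2 + 6*r) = r*(r + 3)*(r^2 + 2*r) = r^2*(r + 3)*(r + 2)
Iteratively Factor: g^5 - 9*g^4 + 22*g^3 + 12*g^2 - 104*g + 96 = (g - 2)*(g^4 - 7*g^3 + 8*g^2 + 28*g - 48) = (g - 2)*(g + 2)*(g^3 - 9*g^2 + 26*g - 24) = (g - 3)*(g - 2)*(g + 2)*(g^2 - 6*g + 8) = (g - 4)*(g - 3)*(g - 2)*(g + 2)*(g - 2)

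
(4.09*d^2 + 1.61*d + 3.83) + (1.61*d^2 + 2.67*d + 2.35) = 5.7*d^2 + 4.28*d + 6.18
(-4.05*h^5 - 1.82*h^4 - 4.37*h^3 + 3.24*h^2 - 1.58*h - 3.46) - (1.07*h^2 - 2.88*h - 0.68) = -4.05*h^5 - 1.82*h^4 - 4.37*h^3 + 2.17*h^2 + 1.3*h - 2.78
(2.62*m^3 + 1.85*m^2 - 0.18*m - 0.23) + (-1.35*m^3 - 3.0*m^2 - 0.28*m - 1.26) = 1.27*m^3 - 1.15*m^2 - 0.46*m - 1.49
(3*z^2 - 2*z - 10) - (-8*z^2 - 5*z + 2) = 11*z^2 + 3*z - 12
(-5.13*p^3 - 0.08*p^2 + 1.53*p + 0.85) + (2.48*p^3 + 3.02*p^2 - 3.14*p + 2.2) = -2.65*p^3 + 2.94*p^2 - 1.61*p + 3.05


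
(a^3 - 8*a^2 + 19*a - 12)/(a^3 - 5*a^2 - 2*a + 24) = (a - 1)/(a + 2)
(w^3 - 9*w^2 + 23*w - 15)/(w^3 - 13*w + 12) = (w - 5)/(w + 4)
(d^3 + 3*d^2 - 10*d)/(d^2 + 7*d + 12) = d*(d^2 + 3*d - 10)/(d^2 + 7*d + 12)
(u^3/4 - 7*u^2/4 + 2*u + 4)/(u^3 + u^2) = 1/4 - 2/u + 4/u^2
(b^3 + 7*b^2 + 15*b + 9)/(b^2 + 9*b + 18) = (b^2 + 4*b + 3)/(b + 6)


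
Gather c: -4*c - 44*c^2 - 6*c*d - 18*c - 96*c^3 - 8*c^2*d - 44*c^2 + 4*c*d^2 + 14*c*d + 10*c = -96*c^3 + c^2*(-8*d - 88) + c*(4*d^2 + 8*d - 12)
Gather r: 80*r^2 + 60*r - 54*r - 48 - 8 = 80*r^2 + 6*r - 56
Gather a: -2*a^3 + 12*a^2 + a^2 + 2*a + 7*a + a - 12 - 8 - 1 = -2*a^3 + 13*a^2 + 10*a - 21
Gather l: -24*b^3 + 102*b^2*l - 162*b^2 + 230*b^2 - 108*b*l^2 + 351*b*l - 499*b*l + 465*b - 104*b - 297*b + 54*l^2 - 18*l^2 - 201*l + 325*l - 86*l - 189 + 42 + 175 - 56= -24*b^3 + 68*b^2 + 64*b + l^2*(36 - 108*b) + l*(102*b^2 - 148*b + 38) - 28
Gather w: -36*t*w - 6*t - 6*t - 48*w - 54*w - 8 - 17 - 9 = -12*t + w*(-36*t - 102) - 34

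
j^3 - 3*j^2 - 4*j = j*(j - 4)*(j + 1)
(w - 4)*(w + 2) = w^2 - 2*w - 8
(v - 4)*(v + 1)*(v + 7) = v^3 + 4*v^2 - 25*v - 28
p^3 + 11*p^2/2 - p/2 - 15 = (p - 3/2)*(p + 2)*(p + 5)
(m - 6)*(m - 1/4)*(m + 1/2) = m^3 - 23*m^2/4 - 13*m/8 + 3/4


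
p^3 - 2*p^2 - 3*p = p*(p - 3)*(p + 1)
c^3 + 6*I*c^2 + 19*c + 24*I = (c - 3*I)*(c + I)*(c + 8*I)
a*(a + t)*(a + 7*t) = a^3 + 8*a^2*t + 7*a*t^2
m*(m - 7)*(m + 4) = m^3 - 3*m^2 - 28*m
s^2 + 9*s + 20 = (s + 4)*(s + 5)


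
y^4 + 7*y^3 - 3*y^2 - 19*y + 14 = (y - 1)^2*(y + 2)*(y + 7)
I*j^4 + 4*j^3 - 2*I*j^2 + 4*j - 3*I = (j - 3*I)*(j - I)*(j + I)*(I*j + 1)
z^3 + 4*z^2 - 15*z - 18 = (z - 3)*(z + 1)*(z + 6)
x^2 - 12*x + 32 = (x - 8)*(x - 4)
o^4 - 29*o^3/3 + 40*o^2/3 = o^2*(o - 8)*(o - 5/3)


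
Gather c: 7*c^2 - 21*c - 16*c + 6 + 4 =7*c^2 - 37*c + 10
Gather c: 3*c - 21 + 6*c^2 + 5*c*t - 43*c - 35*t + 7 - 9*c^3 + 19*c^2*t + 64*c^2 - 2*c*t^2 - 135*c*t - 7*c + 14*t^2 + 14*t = -9*c^3 + c^2*(19*t + 70) + c*(-2*t^2 - 130*t - 47) + 14*t^2 - 21*t - 14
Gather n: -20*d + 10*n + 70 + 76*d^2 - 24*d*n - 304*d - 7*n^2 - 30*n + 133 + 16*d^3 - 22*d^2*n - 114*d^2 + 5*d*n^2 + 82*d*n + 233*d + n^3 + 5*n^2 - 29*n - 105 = 16*d^3 - 38*d^2 - 91*d + n^3 + n^2*(5*d - 2) + n*(-22*d^2 + 58*d - 49) + 98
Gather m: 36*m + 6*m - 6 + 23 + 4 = 42*m + 21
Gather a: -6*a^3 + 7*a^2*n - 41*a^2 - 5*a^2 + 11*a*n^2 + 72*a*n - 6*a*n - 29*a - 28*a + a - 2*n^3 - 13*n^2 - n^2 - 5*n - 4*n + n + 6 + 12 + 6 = -6*a^3 + a^2*(7*n - 46) + a*(11*n^2 + 66*n - 56) - 2*n^3 - 14*n^2 - 8*n + 24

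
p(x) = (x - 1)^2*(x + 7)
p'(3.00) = 44.00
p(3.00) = 40.00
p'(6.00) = 155.00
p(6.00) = 325.00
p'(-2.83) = -17.27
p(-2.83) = 61.17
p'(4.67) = 99.13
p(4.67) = 157.18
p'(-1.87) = -21.21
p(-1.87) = 42.26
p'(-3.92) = -6.10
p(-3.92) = 74.56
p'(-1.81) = -21.27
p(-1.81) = 40.98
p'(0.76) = -3.67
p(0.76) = 0.45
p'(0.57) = -6.33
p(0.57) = 1.40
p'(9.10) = 326.43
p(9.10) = 1056.32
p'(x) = (x - 1)^2 + (x + 7)*(2*x - 2)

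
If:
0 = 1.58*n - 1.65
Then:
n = 1.04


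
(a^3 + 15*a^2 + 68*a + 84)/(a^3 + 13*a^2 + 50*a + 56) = (a + 6)/(a + 4)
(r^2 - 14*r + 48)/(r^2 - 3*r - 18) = (r - 8)/(r + 3)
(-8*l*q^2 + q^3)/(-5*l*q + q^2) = q*(8*l - q)/(5*l - q)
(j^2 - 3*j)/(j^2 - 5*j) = (j - 3)/(j - 5)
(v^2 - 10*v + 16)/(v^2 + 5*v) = (v^2 - 10*v + 16)/(v*(v + 5))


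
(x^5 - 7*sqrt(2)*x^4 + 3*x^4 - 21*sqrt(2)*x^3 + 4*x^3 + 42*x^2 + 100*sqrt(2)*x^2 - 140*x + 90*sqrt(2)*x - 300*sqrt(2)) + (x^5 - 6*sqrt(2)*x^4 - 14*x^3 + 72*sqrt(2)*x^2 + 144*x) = 2*x^5 - 13*sqrt(2)*x^4 + 3*x^4 - 21*sqrt(2)*x^3 - 10*x^3 + 42*x^2 + 172*sqrt(2)*x^2 + 4*x + 90*sqrt(2)*x - 300*sqrt(2)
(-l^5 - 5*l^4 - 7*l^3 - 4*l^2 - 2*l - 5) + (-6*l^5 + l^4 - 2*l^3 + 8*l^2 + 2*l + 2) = -7*l^5 - 4*l^4 - 9*l^3 + 4*l^2 - 3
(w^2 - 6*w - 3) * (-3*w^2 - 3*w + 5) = -3*w^4 + 15*w^3 + 32*w^2 - 21*w - 15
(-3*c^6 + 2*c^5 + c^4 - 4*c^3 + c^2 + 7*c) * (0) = 0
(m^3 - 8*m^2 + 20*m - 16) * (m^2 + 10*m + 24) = m^5 + 2*m^4 - 36*m^3 - 8*m^2 + 320*m - 384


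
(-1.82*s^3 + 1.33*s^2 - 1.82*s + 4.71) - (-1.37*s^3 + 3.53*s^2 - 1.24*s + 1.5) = -0.45*s^3 - 2.2*s^2 - 0.58*s + 3.21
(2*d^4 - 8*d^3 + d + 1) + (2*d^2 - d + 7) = 2*d^4 - 8*d^3 + 2*d^2 + 8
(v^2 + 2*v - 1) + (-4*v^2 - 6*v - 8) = -3*v^2 - 4*v - 9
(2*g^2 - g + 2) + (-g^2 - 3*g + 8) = g^2 - 4*g + 10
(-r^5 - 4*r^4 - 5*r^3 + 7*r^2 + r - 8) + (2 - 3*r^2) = -r^5 - 4*r^4 - 5*r^3 + 4*r^2 + r - 6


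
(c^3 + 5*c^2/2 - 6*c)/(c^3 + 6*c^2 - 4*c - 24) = c*(2*c^2 + 5*c - 12)/(2*(c^3 + 6*c^2 - 4*c - 24))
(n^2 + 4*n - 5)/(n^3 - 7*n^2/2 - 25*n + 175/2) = 2*(n - 1)/(2*n^2 - 17*n + 35)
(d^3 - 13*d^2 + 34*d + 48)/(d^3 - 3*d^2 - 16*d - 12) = (d - 8)/(d + 2)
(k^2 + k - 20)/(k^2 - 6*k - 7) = (-k^2 - k + 20)/(-k^2 + 6*k + 7)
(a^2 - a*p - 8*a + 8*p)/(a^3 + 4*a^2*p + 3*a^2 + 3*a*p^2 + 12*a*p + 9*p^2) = (a^2 - a*p - 8*a + 8*p)/(a^3 + 4*a^2*p + 3*a^2 + 3*a*p^2 + 12*a*p + 9*p^2)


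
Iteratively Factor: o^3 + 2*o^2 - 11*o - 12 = (o + 4)*(o^2 - 2*o - 3) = (o + 1)*(o + 4)*(o - 3)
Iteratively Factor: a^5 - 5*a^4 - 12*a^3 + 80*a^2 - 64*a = (a - 4)*(a^4 - a^3 - 16*a^2 + 16*a) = (a - 4)*(a - 1)*(a^3 - 16*a) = (a - 4)*(a - 1)*(a + 4)*(a^2 - 4*a) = (a - 4)^2*(a - 1)*(a + 4)*(a)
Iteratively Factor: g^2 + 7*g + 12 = (g + 3)*(g + 4)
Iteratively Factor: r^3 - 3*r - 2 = (r + 1)*(r^2 - r - 2) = (r - 2)*(r + 1)*(r + 1)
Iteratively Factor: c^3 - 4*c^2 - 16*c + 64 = (c - 4)*(c^2 - 16) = (c - 4)^2*(c + 4)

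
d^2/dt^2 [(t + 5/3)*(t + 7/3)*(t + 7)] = 6*t + 22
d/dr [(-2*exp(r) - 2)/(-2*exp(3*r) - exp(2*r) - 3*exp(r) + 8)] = 2*(-(exp(r) + 1)*(6*exp(2*r) + 2*exp(r) + 3) + 2*exp(3*r) + exp(2*r) + 3*exp(r) - 8)*exp(r)/(2*exp(3*r) + exp(2*r) + 3*exp(r) - 8)^2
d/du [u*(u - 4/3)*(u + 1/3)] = 3*u^2 - 2*u - 4/9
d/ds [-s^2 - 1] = -2*s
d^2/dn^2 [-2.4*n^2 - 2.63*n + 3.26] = -4.80000000000000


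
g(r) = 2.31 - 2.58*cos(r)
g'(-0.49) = -1.21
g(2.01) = 3.41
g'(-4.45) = 2.49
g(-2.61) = 4.53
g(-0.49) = 0.03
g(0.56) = 0.12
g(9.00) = 4.66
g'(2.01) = 2.34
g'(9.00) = 1.06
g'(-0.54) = -1.33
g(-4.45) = 2.98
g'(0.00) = 0.00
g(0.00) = -0.27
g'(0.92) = 2.05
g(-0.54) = 0.10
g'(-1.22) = -2.42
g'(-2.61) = -1.31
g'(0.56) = 1.37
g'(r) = 2.58*sin(r)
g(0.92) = 0.75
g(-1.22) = 1.42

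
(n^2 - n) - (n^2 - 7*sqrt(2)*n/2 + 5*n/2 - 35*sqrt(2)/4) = -7*n/2 + 7*sqrt(2)*n/2 + 35*sqrt(2)/4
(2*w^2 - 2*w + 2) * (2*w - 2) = 4*w^3 - 8*w^2 + 8*w - 4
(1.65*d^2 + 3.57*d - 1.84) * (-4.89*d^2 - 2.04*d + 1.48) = -8.0685*d^4 - 20.8233*d^3 + 4.1568*d^2 + 9.0372*d - 2.7232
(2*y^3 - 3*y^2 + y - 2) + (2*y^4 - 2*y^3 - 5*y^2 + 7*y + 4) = 2*y^4 - 8*y^2 + 8*y + 2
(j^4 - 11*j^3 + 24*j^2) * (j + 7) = j^5 - 4*j^4 - 53*j^3 + 168*j^2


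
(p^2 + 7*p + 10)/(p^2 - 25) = (p + 2)/(p - 5)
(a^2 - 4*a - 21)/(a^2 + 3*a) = (a - 7)/a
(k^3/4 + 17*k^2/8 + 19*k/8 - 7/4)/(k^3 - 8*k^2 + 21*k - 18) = (2*k^3 + 17*k^2 + 19*k - 14)/(8*(k^3 - 8*k^2 + 21*k - 18))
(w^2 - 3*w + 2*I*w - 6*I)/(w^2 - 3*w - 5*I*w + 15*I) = (w + 2*I)/(w - 5*I)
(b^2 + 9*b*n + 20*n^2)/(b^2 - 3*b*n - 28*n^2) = (b + 5*n)/(b - 7*n)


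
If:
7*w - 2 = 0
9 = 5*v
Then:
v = 9/5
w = 2/7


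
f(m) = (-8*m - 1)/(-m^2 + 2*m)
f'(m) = (-8*m - 1)*(2*m - 2)/(-m^2 + 2*m)^2 - 8/(-m^2 + 2*m) = 2*(-4*m^2 - m + 1)/(m^2*(m^2 - 4*m + 4))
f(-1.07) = -2.30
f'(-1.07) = -0.47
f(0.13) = -8.39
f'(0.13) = 27.16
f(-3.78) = -1.34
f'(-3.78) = -0.22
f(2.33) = 25.54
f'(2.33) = -77.96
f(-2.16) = -1.81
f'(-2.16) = -0.38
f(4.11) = 3.91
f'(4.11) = -1.88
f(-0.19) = -1.25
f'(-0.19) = 12.08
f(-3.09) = -1.51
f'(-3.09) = -0.28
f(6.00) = 2.04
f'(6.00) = -0.52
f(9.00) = 1.16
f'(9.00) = -0.17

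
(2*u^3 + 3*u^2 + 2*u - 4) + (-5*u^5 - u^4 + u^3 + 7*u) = -5*u^5 - u^4 + 3*u^3 + 3*u^2 + 9*u - 4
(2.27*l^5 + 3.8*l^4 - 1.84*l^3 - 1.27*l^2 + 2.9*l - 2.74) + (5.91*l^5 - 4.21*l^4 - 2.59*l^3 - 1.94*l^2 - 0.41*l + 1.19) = 8.18*l^5 - 0.41*l^4 - 4.43*l^3 - 3.21*l^2 + 2.49*l - 1.55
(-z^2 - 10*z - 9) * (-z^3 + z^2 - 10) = z^5 + 9*z^4 - z^3 + z^2 + 100*z + 90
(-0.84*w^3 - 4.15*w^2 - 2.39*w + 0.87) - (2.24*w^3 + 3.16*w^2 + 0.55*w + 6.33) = -3.08*w^3 - 7.31*w^2 - 2.94*w - 5.46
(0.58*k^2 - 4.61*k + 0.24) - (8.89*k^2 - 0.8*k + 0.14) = -8.31*k^2 - 3.81*k + 0.1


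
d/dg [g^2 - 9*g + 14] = 2*g - 9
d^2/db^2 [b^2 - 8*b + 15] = 2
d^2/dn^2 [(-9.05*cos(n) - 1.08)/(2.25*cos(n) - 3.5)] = 0.0233236151603499*(-76.73625*sin(n)^2 + 119.3675*cos(n) - 76.73625)/(0.642857142857143*cos(n) - 1.0)^3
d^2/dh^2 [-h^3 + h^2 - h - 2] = 2 - 6*h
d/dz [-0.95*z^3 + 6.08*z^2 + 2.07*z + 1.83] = -2.85*z^2 + 12.16*z + 2.07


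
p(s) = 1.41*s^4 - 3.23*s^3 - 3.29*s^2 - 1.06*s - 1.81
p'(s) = 5.64*s^3 - 9.69*s^2 - 6.58*s - 1.06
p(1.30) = -11.82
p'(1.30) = -13.60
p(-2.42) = 75.62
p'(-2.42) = -121.82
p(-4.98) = 1188.03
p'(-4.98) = -905.18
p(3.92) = 81.85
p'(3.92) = 163.98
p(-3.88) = 461.00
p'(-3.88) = -450.85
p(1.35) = -12.50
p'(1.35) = -13.73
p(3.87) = 73.87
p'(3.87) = 155.25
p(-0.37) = -1.68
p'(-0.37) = -0.24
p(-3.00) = 173.18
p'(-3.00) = -220.81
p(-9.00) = 11346.92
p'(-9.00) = -4838.29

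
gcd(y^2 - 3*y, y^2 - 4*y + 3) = y - 3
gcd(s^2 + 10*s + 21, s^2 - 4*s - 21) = s + 3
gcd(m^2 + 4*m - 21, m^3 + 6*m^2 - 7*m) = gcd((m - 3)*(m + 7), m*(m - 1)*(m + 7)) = m + 7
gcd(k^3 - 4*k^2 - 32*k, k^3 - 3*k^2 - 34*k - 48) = k - 8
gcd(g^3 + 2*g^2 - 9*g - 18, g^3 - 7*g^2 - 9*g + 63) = g^2 - 9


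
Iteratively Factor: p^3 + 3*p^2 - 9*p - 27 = (p - 3)*(p^2 + 6*p + 9) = (p - 3)*(p + 3)*(p + 3)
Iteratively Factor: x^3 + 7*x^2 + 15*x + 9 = (x + 3)*(x^2 + 4*x + 3) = (x + 1)*(x + 3)*(x + 3)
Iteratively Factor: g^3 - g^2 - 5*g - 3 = (g + 1)*(g^2 - 2*g - 3) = (g + 1)^2*(g - 3)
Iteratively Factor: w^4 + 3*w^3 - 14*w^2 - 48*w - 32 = (w + 4)*(w^3 - w^2 - 10*w - 8) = (w + 2)*(w + 4)*(w^2 - 3*w - 4) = (w - 4)*(w + 2)*(w + 4)*(w + 1)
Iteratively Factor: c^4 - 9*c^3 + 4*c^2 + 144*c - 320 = (c - 4)*(c^3 - 5*c^2 - 16*c + 80) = (c - 5)*(c - 4)*(c^2 - 16) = (c - 5)*(c - 4)^2*(c + 4)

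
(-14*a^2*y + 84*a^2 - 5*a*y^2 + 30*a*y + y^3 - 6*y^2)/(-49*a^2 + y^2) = (2*a*y - 12*a + y^2 - 6*y)/(7*a + y)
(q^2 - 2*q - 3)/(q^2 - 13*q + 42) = (q^2 - 2*q - 3)/(q^2 - 13*q + 42)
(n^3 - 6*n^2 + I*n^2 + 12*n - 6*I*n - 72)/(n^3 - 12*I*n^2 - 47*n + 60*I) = (n^2 + n*(-6 + 4*I) - 24*I)/(n^2 - 9*I*n - 20)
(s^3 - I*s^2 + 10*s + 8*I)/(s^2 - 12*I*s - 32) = (s^2 + 3*I*s - 2)/(s - 8*I)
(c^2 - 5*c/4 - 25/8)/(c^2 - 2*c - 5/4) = (4*c + 5)/(2*(2*c + 1))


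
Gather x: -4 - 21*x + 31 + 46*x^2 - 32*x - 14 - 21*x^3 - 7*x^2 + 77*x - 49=-21*x^3 + 39*x^2 + 24*x - 36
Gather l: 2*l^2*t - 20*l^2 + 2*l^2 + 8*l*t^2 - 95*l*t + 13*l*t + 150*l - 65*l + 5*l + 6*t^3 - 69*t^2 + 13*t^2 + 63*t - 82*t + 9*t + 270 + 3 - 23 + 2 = l^2*(2*t - 18) + l*(8*t^2 - 82*t + 90) + 6*t^3 - 56*t^2 - 10*t + 252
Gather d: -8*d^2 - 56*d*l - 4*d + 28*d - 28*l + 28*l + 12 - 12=-8*d^2 + d*(24 - 56*l)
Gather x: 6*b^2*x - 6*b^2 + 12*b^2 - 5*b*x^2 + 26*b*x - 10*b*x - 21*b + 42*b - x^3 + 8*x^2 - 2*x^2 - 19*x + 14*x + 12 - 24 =6*b^2 + 21*b - x^3 + x^2*(6 - 5*b) + x*(6*b^2 + 16*b - 5) - 12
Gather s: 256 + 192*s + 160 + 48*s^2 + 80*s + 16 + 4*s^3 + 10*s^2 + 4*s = 4*s^3 + 58*s^2 + 276*s + 432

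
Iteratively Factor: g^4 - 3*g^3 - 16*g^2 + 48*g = (g - 3)*(g^3 - 16*g) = g*(g - 3)*(g^2 - 16) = g*(g - 3)*(g + 4)*(g - 4)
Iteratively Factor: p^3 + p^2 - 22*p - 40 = (p + 4)*(p^2 - 3*p - 10) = (p + 2)*(p + 4)*(p - 5)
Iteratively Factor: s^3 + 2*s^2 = (s + 2)*(s^2) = s*(s + 2)*(s)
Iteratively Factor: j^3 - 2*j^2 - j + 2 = (j - 2)*(j^2 - 1) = (j - 2)*(j - 1)*(j + 1)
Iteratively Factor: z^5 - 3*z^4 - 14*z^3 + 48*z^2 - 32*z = (z + 4)*(z^4 - 7*z^3 + 14*z^2 - 8*z) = z*(z + 4)*(z^3 - 7*z^2 + 14*z - 8) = z*(z - 4)*(z + 4)*(z^2 - 3*z + 2) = z*(z - 4)*(z - 1)*(z + 4)*(z - 2)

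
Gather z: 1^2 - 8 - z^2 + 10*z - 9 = -z^2 + 10*z - 16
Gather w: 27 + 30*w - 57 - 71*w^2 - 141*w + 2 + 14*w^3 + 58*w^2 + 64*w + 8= 14*w^3 - 13*w^2 - 47*w - 20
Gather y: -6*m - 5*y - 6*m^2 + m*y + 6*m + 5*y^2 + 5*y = -6*m^2 + m*y + 5*y^2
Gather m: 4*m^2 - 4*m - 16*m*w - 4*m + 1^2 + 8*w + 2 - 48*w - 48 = 4*m^2 + m*(-16*w - 8) - 40*w - 45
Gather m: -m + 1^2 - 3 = -m - 2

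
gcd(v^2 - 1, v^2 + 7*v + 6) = v + 1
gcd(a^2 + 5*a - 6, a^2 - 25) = 1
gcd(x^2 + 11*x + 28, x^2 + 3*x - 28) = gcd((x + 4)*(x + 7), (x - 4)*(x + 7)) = x + 7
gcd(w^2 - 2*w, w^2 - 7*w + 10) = w - 2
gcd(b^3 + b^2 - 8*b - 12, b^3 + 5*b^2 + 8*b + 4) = b^2 + 4*b + 4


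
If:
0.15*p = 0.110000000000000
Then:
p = 0.73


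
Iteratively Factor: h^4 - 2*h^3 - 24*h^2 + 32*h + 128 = (h + 4)*(h^3 - 6*h^2 + 32) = (h - 4)*(h + 4)*(h^2 - 2*h - 8) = (h - 4)^2*(h + 4)*(h + 2)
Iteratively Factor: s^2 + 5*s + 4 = (s + 4)*(s + 1)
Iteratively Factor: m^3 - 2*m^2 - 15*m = (m - 5)*(m^2 + 3*m) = m*(m - 5)*(m + 3)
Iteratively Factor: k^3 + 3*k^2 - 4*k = (k - 1)*(k^2 + 4*k) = k*(k - 1)*(k + 4)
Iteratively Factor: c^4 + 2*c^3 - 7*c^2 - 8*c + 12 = (c + 3)*(c^3 - c^2 - 4*c + 4) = (c - 1)*(c + 3)*(c^2 - 4) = (c - 2)*(c - 1)*(c + 3)*(c + 2)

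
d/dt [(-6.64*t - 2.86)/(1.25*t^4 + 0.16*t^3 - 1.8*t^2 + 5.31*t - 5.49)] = (24.9*t^4 + 16.4248*t^3 - 10.5792*t^2 - 10.296*t + 51.6402)/(1.5625*t^8 + 0.4*t^7 - 4.4744*t^6 + 12.699*t^5 - 8.7858*t^4 - 20.8728*t^3 + 47.9601*t^2 - 58.3038*t + 30.1401)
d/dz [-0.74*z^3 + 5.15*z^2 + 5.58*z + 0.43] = -2.22*z^2 + 10.3*z + 5.58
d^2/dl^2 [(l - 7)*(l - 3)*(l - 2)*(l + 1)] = 12*l^2 - 66*l + 58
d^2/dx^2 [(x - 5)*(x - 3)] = 2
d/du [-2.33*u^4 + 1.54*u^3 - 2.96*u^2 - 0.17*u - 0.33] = -9.32*u^3 + 4.62*u^2 - 5.92*u - 0.17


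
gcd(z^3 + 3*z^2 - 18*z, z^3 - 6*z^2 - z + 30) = z - 3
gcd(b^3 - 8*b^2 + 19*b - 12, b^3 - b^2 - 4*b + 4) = b - 1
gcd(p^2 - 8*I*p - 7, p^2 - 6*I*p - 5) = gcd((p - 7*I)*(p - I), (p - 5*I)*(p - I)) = p - I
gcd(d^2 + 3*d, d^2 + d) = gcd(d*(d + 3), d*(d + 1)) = d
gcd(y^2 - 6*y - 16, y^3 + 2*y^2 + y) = 1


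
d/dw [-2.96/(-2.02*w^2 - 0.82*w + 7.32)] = (-11.9584*w - 2.4272)/(2.02*w^2 + 0.82*w - 7.32)^2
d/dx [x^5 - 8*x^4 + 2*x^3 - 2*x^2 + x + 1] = 5*x^4 - 32*x^3 + 6*x^2 - 4*x + 1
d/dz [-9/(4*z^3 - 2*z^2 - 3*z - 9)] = 9*(12*z^2 - 4*z - 3)/(-4*z^3 + 2*z^2 + 3*z + 9)^2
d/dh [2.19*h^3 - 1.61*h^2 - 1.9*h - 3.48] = 6.57*h^2 - 3.22*h - 1.9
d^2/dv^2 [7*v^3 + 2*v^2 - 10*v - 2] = 42*v + 4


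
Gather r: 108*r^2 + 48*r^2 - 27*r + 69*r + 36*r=156*r^2 + 78*r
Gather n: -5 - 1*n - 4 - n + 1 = -2*n - 8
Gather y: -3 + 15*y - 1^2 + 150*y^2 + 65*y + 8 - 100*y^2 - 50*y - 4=50*y^2 + 30*y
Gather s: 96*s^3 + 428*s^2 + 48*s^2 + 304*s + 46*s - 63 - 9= 96*s^3 + 476*s^2 + 350*s - 72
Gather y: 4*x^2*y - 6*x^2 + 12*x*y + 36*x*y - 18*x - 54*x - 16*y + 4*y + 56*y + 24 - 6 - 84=-6*x^2 - 72*x + y*(4*x^2 + 48*x + 44) - 66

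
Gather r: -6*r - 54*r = -60*r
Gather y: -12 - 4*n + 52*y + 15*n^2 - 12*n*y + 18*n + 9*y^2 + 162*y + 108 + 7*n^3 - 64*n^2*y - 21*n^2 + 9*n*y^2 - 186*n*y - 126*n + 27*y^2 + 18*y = 7*n^3 - 6*n^2 - 112*n + y^2*(9*n + 36) + y*(-64*n^2 - 198*n + 232) + 96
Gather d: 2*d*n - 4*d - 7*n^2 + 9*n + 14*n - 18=d*(2*n - 4) - 7*n^2 + 23*n - 18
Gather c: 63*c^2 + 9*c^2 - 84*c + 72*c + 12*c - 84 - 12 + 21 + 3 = 72*c^2 - 72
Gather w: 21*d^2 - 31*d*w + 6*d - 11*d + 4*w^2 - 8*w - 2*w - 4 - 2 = 21*d^2 - 5*d + 4*w^2 + w*(-31*d - 10) - 6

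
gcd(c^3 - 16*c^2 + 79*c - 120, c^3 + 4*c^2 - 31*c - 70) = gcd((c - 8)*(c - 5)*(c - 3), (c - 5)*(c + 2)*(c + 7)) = c - 5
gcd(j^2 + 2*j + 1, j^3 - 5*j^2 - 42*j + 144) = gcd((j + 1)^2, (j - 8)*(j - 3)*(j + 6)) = 1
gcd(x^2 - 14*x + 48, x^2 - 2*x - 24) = x - 6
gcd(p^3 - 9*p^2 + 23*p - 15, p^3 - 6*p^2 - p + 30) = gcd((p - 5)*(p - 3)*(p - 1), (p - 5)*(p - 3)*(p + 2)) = p^2 - 8*p + 15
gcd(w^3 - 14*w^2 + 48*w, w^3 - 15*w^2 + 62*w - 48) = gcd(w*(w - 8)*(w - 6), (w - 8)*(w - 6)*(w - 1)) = w^2 - 14*w + 48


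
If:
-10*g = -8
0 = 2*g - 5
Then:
No Solution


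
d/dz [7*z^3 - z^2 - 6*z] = 21*z^2 - 2*z - 6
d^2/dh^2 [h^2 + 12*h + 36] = 2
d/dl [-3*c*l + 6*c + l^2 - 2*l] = -3*c + 2*l - 2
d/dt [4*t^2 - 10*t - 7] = 8*t - 10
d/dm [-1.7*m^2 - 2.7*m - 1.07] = -3.4*m - 2.7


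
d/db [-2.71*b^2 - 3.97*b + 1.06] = -5.42*b - 3.97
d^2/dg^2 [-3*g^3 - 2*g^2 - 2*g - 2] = -18*g - 4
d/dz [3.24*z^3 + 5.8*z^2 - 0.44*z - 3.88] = 9.72*z^2 + 11.6*z - 0.44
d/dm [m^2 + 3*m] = 2*m + 3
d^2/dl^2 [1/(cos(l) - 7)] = (sin(l)^2 - 7*cos(l) + 1)/(cos(l) - 7)^3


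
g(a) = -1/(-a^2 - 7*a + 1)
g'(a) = -(2*a + 7)/(-a^2 - 7*a + 1)^2 = (-2*a - 7)/(a^2 + 7*a - 1)^2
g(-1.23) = -0.12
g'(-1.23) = -0.07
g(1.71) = 0.07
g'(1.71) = -0.05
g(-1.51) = -0.11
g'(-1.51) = -0.05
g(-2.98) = -0.08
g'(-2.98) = -0.01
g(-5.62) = -0.11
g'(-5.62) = 0.06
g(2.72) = 0.04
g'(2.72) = -0.02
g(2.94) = 0.04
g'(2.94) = -0.02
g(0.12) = -6.87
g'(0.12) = -341.52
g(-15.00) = 0.01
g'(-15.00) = 0.00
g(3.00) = 0.03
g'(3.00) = -0.02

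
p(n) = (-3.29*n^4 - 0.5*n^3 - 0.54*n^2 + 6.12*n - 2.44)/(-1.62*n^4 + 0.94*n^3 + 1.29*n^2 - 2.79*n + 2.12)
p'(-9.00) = -0.01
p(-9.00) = 1.91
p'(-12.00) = -0.01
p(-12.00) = 1.93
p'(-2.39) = 1.07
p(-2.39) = 2.44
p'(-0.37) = 0.77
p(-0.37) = -1.48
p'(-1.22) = 50.68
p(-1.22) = -7.96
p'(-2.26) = 1.49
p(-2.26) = 2.60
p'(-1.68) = 15.58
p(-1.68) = 5.51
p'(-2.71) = 0.54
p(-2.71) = 2.19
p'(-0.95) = 6.65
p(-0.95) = -2.89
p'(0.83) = -2.47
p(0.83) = 0.91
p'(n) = (-13.16*n^3 - 1.5*n^2 - 1.08*n + 6.12)/(-1.62*n^4 + 0.94*n^3 + 1.29*n^2 - 2.79*n + 2.12) + (6.48*n^3 - 2.82*n^2 - 2.58*n + 2.79)*(-3.29*n^4 - 0.5*n^3 - 0.54*n^2 + 6.12*n - 2.44)/(-1.62*n^4 + 0.94*n^3 + 1.29*n^2 - 2.79*n + 2.12)^2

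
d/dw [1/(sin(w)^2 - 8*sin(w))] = 2*(4 - sin(w))*cos(w)/((sin(w) - 8)^2*sin(w)^2)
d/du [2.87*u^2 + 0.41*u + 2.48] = 5.74*u + 0.41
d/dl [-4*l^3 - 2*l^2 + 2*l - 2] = -12*l^2 - 4*l + 2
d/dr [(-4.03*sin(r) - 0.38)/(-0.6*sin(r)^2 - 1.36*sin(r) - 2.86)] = (-2.418*sin(r)^2 - 0.456*sin(r) + 11.009)*cos(r)/(0.36*sin(r)^4 + 1.632*sin(r)^3 + 5.2816*sin(r)^2 + 7.7792*sin(r) + 8.1796)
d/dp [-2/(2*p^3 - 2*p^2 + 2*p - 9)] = 4*(3*p^2 - 2*p + 1)/(2*p^3 - 2*p^2 + 2*p - 9)^2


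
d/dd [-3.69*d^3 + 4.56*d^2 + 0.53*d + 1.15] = -11.07*d^2 + 9.12*d + 0.53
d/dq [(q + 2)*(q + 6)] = 2*q + 8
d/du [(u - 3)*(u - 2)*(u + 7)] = 3*u^2 + 4*u - 29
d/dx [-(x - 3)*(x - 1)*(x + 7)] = -3*x^2 - 6*x + 25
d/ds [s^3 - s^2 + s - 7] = 3*s^2 - 2*s + 1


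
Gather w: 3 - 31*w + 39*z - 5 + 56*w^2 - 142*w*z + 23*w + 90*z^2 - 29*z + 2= 56*w^2 + w*(-142*z - 8) + 90*z^2 + 10*z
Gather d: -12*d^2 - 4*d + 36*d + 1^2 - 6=-12*d^2 + 32*d - 5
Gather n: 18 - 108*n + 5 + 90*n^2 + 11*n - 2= 90*n^2 - 97*n + 21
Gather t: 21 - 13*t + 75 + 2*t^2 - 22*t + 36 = 2*t^2 - 35*t + 132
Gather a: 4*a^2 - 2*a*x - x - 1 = 4*a^2 - 2*a*x - x - 1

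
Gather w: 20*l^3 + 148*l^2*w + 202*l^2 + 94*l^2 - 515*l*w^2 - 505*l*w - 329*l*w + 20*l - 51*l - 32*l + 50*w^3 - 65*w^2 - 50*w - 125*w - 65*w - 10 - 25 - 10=20*l^3 + 296*l^2 - 63*l + 50*w^3 + w^2*(-515*l - 65) + w*(148*l^2 - 834*l - 240) - 45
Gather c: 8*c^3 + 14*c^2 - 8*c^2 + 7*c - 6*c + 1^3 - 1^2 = 8*c^3 + 6*c^2 + c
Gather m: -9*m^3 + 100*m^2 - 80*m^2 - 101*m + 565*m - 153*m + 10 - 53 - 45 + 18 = -9*m^3 + 20*m^2 + 311*m - 70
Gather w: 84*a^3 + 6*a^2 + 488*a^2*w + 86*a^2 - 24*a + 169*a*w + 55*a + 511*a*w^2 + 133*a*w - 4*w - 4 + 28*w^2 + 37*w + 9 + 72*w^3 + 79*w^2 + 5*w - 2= 84*a^3 + 92*a^2 + 31*a + 72*w^3 + w^2*(511*a + 107) + w*(488*a^2 + 302*a + 38) + 3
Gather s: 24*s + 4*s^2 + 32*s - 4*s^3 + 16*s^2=-4*s^3 + 20*s^2 + 56*s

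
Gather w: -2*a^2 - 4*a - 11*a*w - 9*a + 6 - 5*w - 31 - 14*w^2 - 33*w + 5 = -2*a^2 - 13*a - 14*w^2 + w*(-11*a - 38) - 20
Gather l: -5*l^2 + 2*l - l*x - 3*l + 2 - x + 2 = -5*l^2 + l*(-x - 1) - x + 4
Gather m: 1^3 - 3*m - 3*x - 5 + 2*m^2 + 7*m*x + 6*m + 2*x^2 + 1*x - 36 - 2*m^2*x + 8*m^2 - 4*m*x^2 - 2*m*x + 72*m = m^2*(10 - 2*x) + m*(-4*x^2 + 5*x + 75) + 2*x^2 - 2*x - 40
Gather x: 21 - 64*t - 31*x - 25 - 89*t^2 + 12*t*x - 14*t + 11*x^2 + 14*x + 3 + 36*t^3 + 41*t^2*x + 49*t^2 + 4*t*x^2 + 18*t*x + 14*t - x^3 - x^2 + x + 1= 36*t^3 - 40*t^2 - 64*t - x^3 + x^2*(4*t + 10) + x*(41*t^2 + 30*t - 16)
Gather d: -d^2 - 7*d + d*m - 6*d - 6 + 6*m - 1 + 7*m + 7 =-d^2 + d*(m - 13) + 13*m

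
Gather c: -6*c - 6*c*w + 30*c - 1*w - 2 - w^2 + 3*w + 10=c*(24 - 6*w) - w^2 + 2*w + 8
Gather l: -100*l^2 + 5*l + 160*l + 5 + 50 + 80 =-100*l^2 + 165*l + 135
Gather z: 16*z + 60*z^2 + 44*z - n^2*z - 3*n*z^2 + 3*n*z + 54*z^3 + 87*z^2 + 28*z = 54*z^3 + z^2*(147 - 3*n) + z*(-n^2 + 3*n + 88)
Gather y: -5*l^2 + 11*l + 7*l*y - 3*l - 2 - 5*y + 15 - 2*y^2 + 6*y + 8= -5*l^2 + 8*l - 2*y^2 + y*(7*l + 1) + 21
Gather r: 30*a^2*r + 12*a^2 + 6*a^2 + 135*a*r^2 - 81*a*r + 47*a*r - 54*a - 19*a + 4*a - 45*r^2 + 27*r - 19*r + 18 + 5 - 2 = 18*a^2 - 69*a + r^2*(135*a - 45) + r*(30*a^2 - 34*a + 8) + 21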